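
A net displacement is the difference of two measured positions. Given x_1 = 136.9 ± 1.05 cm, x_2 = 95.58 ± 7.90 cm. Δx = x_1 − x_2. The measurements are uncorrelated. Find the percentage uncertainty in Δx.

19.3%

Absolute uncertainties add in quadrature for a linear combination:
  (δx_1)² = 1.10;  (δx_2)² = 62.4
δΔx = √(63.5) = 7.97 cm
Δx = 41.32 cm, so δΔx/Δx = 7.97/41.32 = 0.193.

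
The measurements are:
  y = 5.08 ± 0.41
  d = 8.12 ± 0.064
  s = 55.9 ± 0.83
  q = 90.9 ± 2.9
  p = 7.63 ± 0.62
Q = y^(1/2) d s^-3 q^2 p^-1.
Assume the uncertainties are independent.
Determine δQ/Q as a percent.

Q is a product of powers, so relative uncertainties combine in quadrature:
  (½·δy/y)² = (0.5×0.0807)² = 0.00163;  (1·δd/d)² = (1×0.00788)² = 6.21e-05;  (-3·δs/s)² = (-3×0.0148)² = 0.00198;  (2·δq/q)² = (2×0.0319)² = 0.00407;  (-1·δp/p)² = (-1×0.0813)² = 0.00660
δQ/Q = √(0.0143) = 0.120

12.0%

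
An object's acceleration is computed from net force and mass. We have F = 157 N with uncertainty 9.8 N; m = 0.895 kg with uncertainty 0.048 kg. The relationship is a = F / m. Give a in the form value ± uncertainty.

175 ± 14.4 m/s^2

Since a is a product/quotient, work with relative uncertainties:
  (1·δF/F)² = (1×0.0624)² = 0.00390;  (-1·δm/m)² = (-1×0.0536)² = 0.00288
δa/a = √(0.00677) = 0.0823
a = 175 m/s^2, so δa = 0.0823 × 175 = 14.4 m/s^2.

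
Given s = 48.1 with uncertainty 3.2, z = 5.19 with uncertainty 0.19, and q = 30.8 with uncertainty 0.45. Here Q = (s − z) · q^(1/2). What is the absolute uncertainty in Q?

17.9

Let u = s − z = 42.9. δu = √(δs² + δz²) = √(10.2 + 0.0361) = 3.21, so δu/u = 0.0747.
Q is then a monomial in u, q:
δQ/Q = √((δu/u)² + (½·δq/q)²) = √(0.00558 + 5.34e-05) = 0.0751
Q = 238, so δQ = 0.0751 × 238 = 17.9.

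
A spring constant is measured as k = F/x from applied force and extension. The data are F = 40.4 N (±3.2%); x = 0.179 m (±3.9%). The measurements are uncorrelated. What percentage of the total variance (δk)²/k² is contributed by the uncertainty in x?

(δk/k)² = (1·δF/F)² + (-1·δx/x)²
  F term: (1×0.0320)² = 0.00102
  x term: (-1×0.0390)² = 0.00152
Total = 0.00254. Share from x = 0.00152/0.00254 = 0.598.

59.8%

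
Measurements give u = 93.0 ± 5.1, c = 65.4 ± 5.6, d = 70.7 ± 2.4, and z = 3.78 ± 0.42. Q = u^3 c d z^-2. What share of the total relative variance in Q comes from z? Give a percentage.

58.1%

(δQ/Q)² = (3·δu/u)² + (1·δc/c)² + (1·δd/d)² + (-2·δz/z)²
  u term: (3×0.0548)² = 0.0271
  c term: (1×0.0856)² = 0.00733
  d term: (1×0.0339)² = 0.00115
  z term: (-2×0.111)² = 0.0494
Total = 0.0849. Share from z = 0.0494/0.0849 = 0.581.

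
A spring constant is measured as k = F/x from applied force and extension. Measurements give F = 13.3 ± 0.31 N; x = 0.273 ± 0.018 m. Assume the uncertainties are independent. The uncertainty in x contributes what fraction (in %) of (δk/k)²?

88.9%

(δk/k)² = (1·δF/F)² + (-1·δx/x)²
  F term: (1×0.0233)² = 0.000543
  x term: (-1×0.0659)² = 0.00435
Total = 0.00489. Share from x = 0.00435/0.00489 = 0.889.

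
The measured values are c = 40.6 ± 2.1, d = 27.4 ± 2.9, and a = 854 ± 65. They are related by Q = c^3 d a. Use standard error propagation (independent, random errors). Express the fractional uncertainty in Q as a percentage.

20.3%

Relative error in a monomial: (δQ/Q)² = Σ (nᵢ · δxᵢ/xᵢ)².
  (3·δc/c)² = (3×0.0517)² = 0.0241;  (1·δd/d)² = (1×0.106)² = 0.0112;  (1·δa/a)² = (1×0.0761)² = 0.00579
δQ/Q = √(0.0411) = 0.203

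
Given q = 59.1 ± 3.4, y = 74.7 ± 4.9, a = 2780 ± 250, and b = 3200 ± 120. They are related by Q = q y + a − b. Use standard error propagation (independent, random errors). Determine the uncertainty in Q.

Let p = q·y = 4410. δp/p = √((1·δq/q)² + (1·δy/y)²) = √(0.00331 + 0.00430) = 0.0872, so δp = 385.
Q = p + a − b: δQ = √(δp² + δa² + δb²) = √(1.48e+05 + 62500 + 14400) = 475

475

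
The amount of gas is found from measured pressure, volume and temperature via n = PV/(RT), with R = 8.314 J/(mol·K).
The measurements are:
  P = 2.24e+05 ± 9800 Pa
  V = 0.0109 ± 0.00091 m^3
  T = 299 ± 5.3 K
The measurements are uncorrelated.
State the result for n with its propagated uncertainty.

Since n is a product/quotient, work with relative uncertainties:
  (1·δP/P)² = (1×0.0437)² = 0.00191;  (1·δV/V)² = (1×0.0835)² = 0.00697;  (-1·δT/T)² = (-1×0.0177)² = 0.000314
δn/n = √(0.00920) = 0.0959
n = 0.982 mol, so δn = 0.0959 × 0.982 = 0.0942 mol.

0.982 ± 0.0942 mol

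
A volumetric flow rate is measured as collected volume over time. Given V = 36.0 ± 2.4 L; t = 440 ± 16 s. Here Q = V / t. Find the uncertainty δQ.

Each factor contributes (exponent × relative error)² to (δQ/Q)²:
  (1·δV/V)² = (1×0.0667)² = 0.00444;  (-1·δt/t)² = (-1×0.0364)² = 0.00132
δQ/Q = √(0.00577) = 0.0759
Q = 0.0818 L/s, so δQ = 0.0759 × 0.0818 = 0.00621 L/s.

0.00621 L/s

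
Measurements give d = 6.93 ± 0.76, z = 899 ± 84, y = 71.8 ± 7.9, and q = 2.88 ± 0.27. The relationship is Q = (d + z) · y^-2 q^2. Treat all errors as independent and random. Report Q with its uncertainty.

1.46 ± 0.443

Let u = d + z = 906. δu = √(δd² + δz²) = √(0.578 + 7060) = 84.0, so δu/u = 0.0927.
Q is then a monomial in u, y, q:
δQ/Q = √((δu/u)² + (-2·δy/y)² + (2·δq/q)²) = √(0.00860 + 0.0484 + 0.0352) = 0.304
Q = 1.46, so δQ = 0.304 × 1.46 = 0.443.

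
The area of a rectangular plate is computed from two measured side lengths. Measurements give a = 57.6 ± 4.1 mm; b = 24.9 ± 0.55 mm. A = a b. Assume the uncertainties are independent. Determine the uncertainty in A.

For a monomial A ∝ a, b, fractional errors add in quadrature:
  (1·δa/a)² = (1×0.0712)² = 0.00507;  (1·δb/b)² = (1×0.0221)² = 0.000488
δA/A = √(0.00555) = 0.0745
A = 1430 mm^2, so δA = 0.0745 × 1430 = 107 mm^2.

107 mm^2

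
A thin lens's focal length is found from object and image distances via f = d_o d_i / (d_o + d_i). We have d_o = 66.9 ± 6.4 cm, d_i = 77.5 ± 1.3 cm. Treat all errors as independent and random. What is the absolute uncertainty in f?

1.86 cm

∂f/∂d_o = (d_i/(d_o+d_i))² = 0.288;  ∂f/∂d_i = (d_o/(d_o+d_i))² = 0.215
δf = √((∂f/∂d_o · δd_o)² + (∂f/∂d_i · δd_i)²) = √(3.40 + 0.0779) = 1.86 cm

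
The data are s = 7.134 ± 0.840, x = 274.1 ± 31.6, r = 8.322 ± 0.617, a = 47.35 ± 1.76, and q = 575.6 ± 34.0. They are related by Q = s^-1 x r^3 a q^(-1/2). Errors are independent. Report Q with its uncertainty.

Since Q is a product/quotient, work with relative uncertainties:
  (-1·δs/s)² = (-1×0.118)² = 0.0139;  (1·δx/x)² = (1×0.115)² = 0.0133;  (3·δr/r)² = (3×0.0741)² = 0.0495;  (1·δa/a)² = (1×0.0372)² = 0.00138;  (−½·δq/q)² = (-0.5×0.0591)² = 0.000872
δQ/Q = √(0.0789) = 0.281
Q = 43700, so δQ = 0.281 × 43700 = 12300.

43700 ± 12300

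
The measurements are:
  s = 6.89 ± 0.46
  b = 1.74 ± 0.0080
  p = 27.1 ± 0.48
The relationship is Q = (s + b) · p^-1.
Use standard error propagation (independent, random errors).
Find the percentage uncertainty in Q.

Let u = s + b = 8.63. δu = √(δs² + δb²) = √(0.212 + 6.4e-05) = 0.460, so δu/u = 0.0533.
Q is then a monomial in u, p:
δQ/Q = √((δu/u)² + (-1·δp/p)²) = √(0.00284 + 0.000314) = 0.0562

5.62%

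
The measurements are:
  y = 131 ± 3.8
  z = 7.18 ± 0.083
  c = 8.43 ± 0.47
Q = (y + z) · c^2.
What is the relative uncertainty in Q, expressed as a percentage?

Let u = y + z = 138. δu = √(δy² + δz²) = √(14.4 + 0.00689) = 3.80, so δu/u = 0.0275.
Q is then a monomial in u, c:
δQ/Q = √((δu/u)² + (2·δc/c)²) = √(0.000757 + 0.0124) = 0.115

11.5%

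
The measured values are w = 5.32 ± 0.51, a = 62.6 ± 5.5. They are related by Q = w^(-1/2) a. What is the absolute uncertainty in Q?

Since Q is a product/quotient, work with relative uncertainties:
  (−½·δw/w)² = (-0.5×0.0959)² = 0.00230;  (1·δa/a)² = (1×0.0879)² = 0.00772
δQ/Q = √(0.0100) = 0.100
Q = 27.1, so δQ = 0.100 × 27.1 = 2.72.

2.72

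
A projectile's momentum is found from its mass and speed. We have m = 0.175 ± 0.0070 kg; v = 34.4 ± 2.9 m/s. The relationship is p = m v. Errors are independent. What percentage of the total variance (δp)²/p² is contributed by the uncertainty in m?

18.4%

(δp/p)² = (1·δm/m)² + (1·δv/v)²
  m term: (1×0.0400)² = 0.00160
  v term: (1×0.0843)² = 0.00711
Total = 0.00871. Share from m = 0.00160/0.00871 = 0.184.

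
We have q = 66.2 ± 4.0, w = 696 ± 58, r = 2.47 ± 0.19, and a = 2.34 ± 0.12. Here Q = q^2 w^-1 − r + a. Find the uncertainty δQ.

0.951

Let p = q^2·w^-1 = 6.30. δp/p = √((2·δq/q)² + (-1·δw/w)²) = √(0.0146 + 0.00694) = 0.147, so δp = 0.924.
Q = p − r + a: δQ = √(δp² + δr² + δa²) = √(0.854 + 0.0361 + 0.0144) = 0.951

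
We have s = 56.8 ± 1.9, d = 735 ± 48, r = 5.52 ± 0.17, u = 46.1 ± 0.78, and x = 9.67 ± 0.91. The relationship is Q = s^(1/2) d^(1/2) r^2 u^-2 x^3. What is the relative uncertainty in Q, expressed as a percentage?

Q is a product of powers, so relative uncertainties combine in quadrature:
  (½·δs/s)² = (0.5×0.0335)² = 0.000280;  (½·δd/d)² = (0.5×0.0653)² = 0.00107;  (2·δr/r)² = (2×0.0308)² = 0.00379;  (-2·δu/u)² = (-2×0.0169)² = 0.00115;  (3·δx/x)² = (3×0.0941)² = 0.0797
δQ/Q = √(0.0860) = 0.293

29.3%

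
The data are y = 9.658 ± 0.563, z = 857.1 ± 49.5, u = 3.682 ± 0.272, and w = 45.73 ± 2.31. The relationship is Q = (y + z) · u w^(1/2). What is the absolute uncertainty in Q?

2090

Let h = y + z = 866.8. δh = √(δy² + δz²) = √(0.317 + 2450) = 49.5, so δh/h = 0.0571.
Q is then a monomial in h, u, w:
δQ/Q = √((δh/h)² + (1·δu/u)² + (½·δw/w)²) = √(0.00326 + 0.00546 + 0.000638) = 0.0967
Q = 21580, so δQ = 0.0967 × 21580 = 2090.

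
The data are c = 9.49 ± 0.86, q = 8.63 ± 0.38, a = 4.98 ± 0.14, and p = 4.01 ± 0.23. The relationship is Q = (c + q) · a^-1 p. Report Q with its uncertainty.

Let u = c + q = 18.1. δu = √(δc² + δq²) = √(0.740 + 0.144) = 0.940, so δu/u = 0.0519.
Q is then a monomial in u, a, p:
δQ/Q = √((δu/u)² + (-1·δa/a)² + (1·δp/p)²) = √(0.00269 + 0.000790 + 0.00329) = 0.0823
Q = 14.6, so δQ = 0.0823 × 14.6 = 1.20.

14.6 ± 1.20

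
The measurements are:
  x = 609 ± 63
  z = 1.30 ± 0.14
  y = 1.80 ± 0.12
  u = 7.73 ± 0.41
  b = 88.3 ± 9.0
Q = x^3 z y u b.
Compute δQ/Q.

0.354

Products/powers → add relative errors in quadrature, weighted by exponent:
  (3·δx/x)² = (3×0.103)² = 0.0963;  (1·δz/z)² = (1×0.108)² = 0.0116;  (1·δy/y)² = (1×0.0667)² = 0.00444;  (1·δu/u)² = (1×0.0530)² = 0.00281;  (1·δb/b)² = (1×0.102)² = 0.0104
δQ/Q = √(0.126) = 0.354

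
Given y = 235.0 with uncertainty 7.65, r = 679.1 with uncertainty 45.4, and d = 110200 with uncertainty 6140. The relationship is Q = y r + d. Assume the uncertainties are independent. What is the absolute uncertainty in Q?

Let p = y·r = 159600. δp/p = √((1·δy/y)² + (1·δr/r)²) = √(0.00106 + 0.00447) = 0.0744, so δp = 11900.
Q = p + d: δQ = √(δp² + δd²) = √(1.41e+08 + 3.77e+07) = 13400

13400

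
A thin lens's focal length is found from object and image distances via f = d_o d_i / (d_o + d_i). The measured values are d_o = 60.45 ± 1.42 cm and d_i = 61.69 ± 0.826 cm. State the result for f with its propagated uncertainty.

∂f/∂d_o = (d_i/(d_o+d_i))² = 0.255;  ∂f/∂d_i = (d_o/(d_o+d_i))² = 0.245
δf = √((∂f/∂d_o · δd_o)² + (∂f/∂d_i · δd_i)²) = √(0.131 + 0.0409) = 0.415 cm
f = 30.53 cm.

30.53 ± 0.415 cm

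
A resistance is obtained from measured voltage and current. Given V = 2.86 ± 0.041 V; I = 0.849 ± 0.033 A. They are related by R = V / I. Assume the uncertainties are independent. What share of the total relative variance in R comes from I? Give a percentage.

(δR/R)² = (1·δV/V)² + (-1·δI/I)²
  V term: (1×0.0143)² = 0.000206
  I term: (-1×0.0389)² = 0.00151
Total = 0.00172. Share from I = 0.00151/0.00172 = 0.880.

88.0%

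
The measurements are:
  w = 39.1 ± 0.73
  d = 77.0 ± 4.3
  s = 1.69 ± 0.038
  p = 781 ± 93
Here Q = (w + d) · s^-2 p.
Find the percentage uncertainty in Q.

13.3%

Let u = w + d = 116. δu = √(δw² + δd²) = √(0.533 + 18.5) = 4.36, so δu/u = 0.0376.
Q is then a monomial in u, s, p:
δQ/Q = √((δu/u)² + (-2·δs/s)² + (1·δp/p)²) = √(0.00141 + 0.00202 + 0.0142) = 0.133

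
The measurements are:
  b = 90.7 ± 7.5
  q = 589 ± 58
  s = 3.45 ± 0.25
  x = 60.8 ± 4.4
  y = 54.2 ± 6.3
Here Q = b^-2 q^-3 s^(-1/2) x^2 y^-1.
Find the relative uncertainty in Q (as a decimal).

Each factor contributes (exponent × relative error)² to (δQ/Q)²:
  (-2·δb/b)² = (-2×0.0827)² = 0.0274;  (-3·δq/q)² = (-3×0.0985)² = 0.0873;  (−½·δs/s)² = (-0.5×0.0725)² = 0.00131;  (2·δx/x)² = (2×0.0724)² = 0.0209;  (-1·δy/y)² = (-1×0.116)² = 0.0135
δQ/Q = √(0.150) = 0.388

0.388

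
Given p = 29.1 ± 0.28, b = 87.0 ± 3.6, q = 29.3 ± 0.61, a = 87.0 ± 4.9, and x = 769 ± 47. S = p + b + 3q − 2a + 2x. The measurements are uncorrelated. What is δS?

94.6

For a sum/difference, combine absolute errors in quadrature:
  (δp)² = 0.0784;  (δb)² = 13.0;  (3·δq)² = 3.35;  (2·δa)² = 96.0;  (2·δx)² = 8840
δS = √(8950) = 94.6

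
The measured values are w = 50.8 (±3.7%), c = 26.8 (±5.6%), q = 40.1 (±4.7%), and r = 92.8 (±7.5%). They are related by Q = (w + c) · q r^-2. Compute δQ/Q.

0.160

Let u = w + c = 77.6. δu = √(δw² + δc²) = √(3.53 + 2.25) = 2.41, so δu/u = 0.0310.
Q is then a monomial in u, q, r:
δQ/Q = √((δu/u)² + (1·δq/q)² + (-2·δr/r)²) = √(0.000961 + 0.00221 + 0.0225) = 0.160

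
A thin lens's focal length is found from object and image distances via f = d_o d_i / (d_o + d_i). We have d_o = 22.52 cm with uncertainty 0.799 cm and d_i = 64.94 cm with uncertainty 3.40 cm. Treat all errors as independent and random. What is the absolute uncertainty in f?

0.495 cm

∂f/∂d_o = (d_i/(d_o+d_i))² = 0.551;  ∂f/∂d_i = (d_o/(d_o+d_i))² = 0.0663
δf = √((∂f/∂d_o · δd_o)² + (∂f/∂d_i · δd_i)²) = √(0.194 + 0.0508) = 0.495 cm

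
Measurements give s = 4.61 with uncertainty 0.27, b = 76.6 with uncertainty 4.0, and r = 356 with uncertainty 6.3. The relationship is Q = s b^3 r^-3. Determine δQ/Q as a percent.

17.5%

Relative error in a monomial: (δQ/Q)² = Σ (nᵢ · δxᵢ/xᵢ)².
  (1·δs/s)² = (1×0.0586)² = 0.00343;  (3·δb/b)² = (3×0.0522)² = 0.0245;  (-3·δr/r)² = (-3×0.0177)² = 0.00282
δQ/Q = √(0.0308) = 0.175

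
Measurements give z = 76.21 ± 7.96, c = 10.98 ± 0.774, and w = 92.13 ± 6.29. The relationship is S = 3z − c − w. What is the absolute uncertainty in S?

For a sum/difference, combine absolute errors in quadrature:
  (3·δz)² = 570;  (δc)² = 0.599;  (δw)² = 39.6
δS = √(610) = 24.7

24.7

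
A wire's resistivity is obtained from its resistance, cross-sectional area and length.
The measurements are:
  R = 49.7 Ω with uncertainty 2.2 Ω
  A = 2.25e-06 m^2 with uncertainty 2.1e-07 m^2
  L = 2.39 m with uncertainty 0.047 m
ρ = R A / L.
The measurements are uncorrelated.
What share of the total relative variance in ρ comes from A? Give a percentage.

(δρ/ρ)² = (1·δR/R)² + (1·δA/A)² + (-1·δL/L)²
  R term: (1×0.0443)² = 0.00196
  A term: (1×0.0933)² = 0.00871
  L term: (-1×0.0197)² = 0.000387
Total = 0.0111. Share from A = 0.00871/0.0111 = 0.788.

78.8%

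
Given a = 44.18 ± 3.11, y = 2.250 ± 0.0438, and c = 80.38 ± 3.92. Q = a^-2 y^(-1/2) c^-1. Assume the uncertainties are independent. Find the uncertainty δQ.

For a monomial Q ∝ a^-2, y^(-1/2), c^-1, fractional errors add in quadrature:
  (-2·δa/a)² = (-2×0.0704)² = 0.0198;  (−½·δy/y)² = (-0.5×0.0195)² = 9.47e-05;  (-1·δc/c)² = (-1×0.0488)² = 0.00238
δQ/Q = √(0.0223) = 0.149
Q = 4.249e-06, so δQ = 0.149 × 4.249e-06 = 6.34e-07.

6.34e-07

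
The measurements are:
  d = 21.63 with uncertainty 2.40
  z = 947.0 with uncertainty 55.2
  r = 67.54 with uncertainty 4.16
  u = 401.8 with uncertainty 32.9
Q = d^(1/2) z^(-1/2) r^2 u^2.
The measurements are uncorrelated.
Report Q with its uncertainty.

(1.113 ± 0.239) × 10^8

For a monomial Q ∝ d^(1/2), z^(-1/2), r^2, u^2, fractional errors add in quadrature:
  (½·δd/d)² = (0.5×0.111)² = 0.00308;  (−½·δz/z)² = (-0.5×0.0583)² = 0.000849;  (2·δr/r)² = (2×0.0616)² = 0.0152;  (2·δu/u)² = (2×0.0819)² = 0.0268
δQ/Q = √(0.0459) = 0.214
Q = 1.113e+08, so δQ = 0.214 × 1.113e+08 = 2.39e+07.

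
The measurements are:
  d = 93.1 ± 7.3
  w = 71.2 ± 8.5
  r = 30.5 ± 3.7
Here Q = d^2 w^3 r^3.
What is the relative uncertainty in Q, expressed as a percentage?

53.4%

Products/powers → add relative errors in quadrature, weighted by exponent:
  (2·δd/d)² = (2×0.0784)² = 0.0246;  (3·δw/w)² = (3×0.119)² = 0.128;  (3·δr/r)² = (3×0.121)² = 0.132
δQ/Q = √(0.285) = 0.534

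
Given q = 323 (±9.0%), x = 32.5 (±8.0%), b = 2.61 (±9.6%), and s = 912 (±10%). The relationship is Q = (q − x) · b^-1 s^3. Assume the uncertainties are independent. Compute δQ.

Let u = q − x = 290. δu = √(δq² + δx²) = √(845 + 6.76) = 29.2, so δu/u = 0.100.
Q is then a monomial in u, b, s:
δQ/Q = √((δu/u)² + (-1·δb/b)² + (3·δs/s)²) = √(0.0101 + 0.00922 + 0.0900) = 0.331
Q = 8.44e+10, so δQ = 0.331 × 8.44e+10 = 2.79e+10.

2.79e+10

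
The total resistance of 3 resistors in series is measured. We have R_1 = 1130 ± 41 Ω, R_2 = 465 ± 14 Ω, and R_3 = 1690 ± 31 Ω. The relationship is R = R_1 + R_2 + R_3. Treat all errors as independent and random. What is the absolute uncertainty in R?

R is a linear combination, so absolute uncertainties add in quadrature:
  (δR_1)² = 1680;  (δR_2)² = 196;  (δR_3)² = 961
δR = √(2840) = 53.3 Ω

53.3 Ω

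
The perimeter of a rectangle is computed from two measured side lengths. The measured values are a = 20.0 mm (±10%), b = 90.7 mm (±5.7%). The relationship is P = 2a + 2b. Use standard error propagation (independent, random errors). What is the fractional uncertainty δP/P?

Sums and differences: (δP)² = Σ (cᵢ δxᵢ)².
  (2·δa)² = 16.0;  (2·δb)² = 107
δP = √(123) = 11.1 mm
P = 221 mm, so δP/P = 11.1/221 = 0.0501.

0.0501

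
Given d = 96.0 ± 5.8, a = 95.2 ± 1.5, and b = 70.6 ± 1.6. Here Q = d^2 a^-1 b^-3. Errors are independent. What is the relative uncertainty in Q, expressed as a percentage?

For a monomial Q ∝ d^2, a^-1, b^-3, fractional errors add in quadrature:
  (2·δd/d)² = (2×0.0604)² = 0.0146;  (-1·δa/a)² = (-1×0.0158)² = 0.000248;  (-3·δb/b)² = (-3×0.0227)² = 0.00462
δQ/Q = √(0.0195) = 0.140

14.0%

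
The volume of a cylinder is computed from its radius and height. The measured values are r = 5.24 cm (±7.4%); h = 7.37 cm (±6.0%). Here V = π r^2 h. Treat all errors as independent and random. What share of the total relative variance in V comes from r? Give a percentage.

(δV/V)² = (2·δr/r)² + (1·δh/h)²
  r term: (2×0.0740)² = 0.0219
  h term: (1×0.0600)² = 0.00360
Total = 0.0255. Share from r = 0.0219/0.0255 = 0.859.

85.9%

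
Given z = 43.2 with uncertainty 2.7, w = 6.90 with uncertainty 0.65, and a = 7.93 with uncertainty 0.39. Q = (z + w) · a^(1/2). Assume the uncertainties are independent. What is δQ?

8.56

Let u = z + w = 50.1. δu = √(δz² + δw²) = √(7.29 + 0.423) = 2.78, so δu/u = 0.0554.
Q is then a monomial in u, a:
δQ/Q = √((δu/u)² + (½·δa/a)²) = √(0.00307 + 0.000605) = 0.0606
Q = 141, so δQ = 0.0606 × 141 = 8.56.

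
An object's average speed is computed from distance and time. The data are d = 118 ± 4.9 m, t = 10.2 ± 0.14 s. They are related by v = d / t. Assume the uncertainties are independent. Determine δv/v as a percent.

Relative error in a monomial: (δv/v)² = Σ (nᵢ · δxᵢ/xᵢ)².
  (1·δd/d)² = (1×0.0415)² = 0.00172;  (-1·δt/t)² = (-1×0.0137)² = 0.000188
δv/v = √(0.00191) = 0.0437

4.37%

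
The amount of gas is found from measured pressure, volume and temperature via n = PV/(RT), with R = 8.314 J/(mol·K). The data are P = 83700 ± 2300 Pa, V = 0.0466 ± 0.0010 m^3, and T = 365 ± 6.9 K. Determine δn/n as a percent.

3.97%

Relative error in a monomial: (δn/n)² = Σ (nᵢ · δxᵢ/xᵢ)².
  (1·δP/P)² = (1×0.0275)² = 0.000755;  (1·δV/V)² = (1×0.0215)² = 0.000460;  (-1·δT/T)² = (-1×0.0189)² = 0.000357
δn/n = √(0.00157) = 0.0397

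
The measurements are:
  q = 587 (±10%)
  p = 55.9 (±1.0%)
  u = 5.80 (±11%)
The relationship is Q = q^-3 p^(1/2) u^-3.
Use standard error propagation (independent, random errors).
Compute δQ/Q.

Since Q is a product/quotient, work with relative uncertainties:
  (-3·δq/q)² = (-3×0.100)² = 0.0900;  (½·δp/p)² = (0.5×0.0100)² = 2.5e-05;  (-3·δu/u)² = (-3×0.110)² = 0.109
δQ/Q = √(0.199) = 0.446

0.446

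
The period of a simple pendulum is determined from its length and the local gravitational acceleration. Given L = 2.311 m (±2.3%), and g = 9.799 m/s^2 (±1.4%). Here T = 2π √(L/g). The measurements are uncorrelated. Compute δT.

Relative error in a monomial: (δT/T)² = Σ (nᵢ · δxᵢ/xᵢ)².
  (½·δL/L)² = (0.5×0.0230)² = 0.000132;  (−½·δg/g)² = (-0.5×0.0140)² = 4.9e-05
δT/T = √(0.000181) = 0.0135
T = 3.051 s, so δT = 0.0135 × 3.051 = 0.0411 s.

0.0411 s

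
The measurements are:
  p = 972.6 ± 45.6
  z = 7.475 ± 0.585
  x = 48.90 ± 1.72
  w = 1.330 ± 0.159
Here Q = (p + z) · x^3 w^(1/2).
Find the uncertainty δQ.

Let u = p + z = 980.1. δu = √(δp² + δz²) = √(2080 + 0.342) = 45.6, so δu/u = 0.0465.
Q is then a monomial in u, x, w:
δQ/Q = √((δu/u)² + (3·δx/x)² + (½·δw/w)²) = √(0.00217 + 0.0111 + 0.00357) = 0.130
Q = 1.322e+08, so δQ = 0.130 × 1.322e+08 = 1.72e+07.

1.72e+07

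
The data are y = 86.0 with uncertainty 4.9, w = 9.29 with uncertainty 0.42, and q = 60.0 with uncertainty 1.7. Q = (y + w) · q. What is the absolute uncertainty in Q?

Let u = y + w = 95.3. δu = √(δy² + δw²) = √(24.0 + 0.176) = 4.92, so δu/u = 0.0516.
Q is then a monomial in u, q:
δQ/Q = √((δu/u)² + (1·δq/q)²) = √(0.00266 + 0.000803) = 0.0589
Q = 5720, so δQ = 0.0589 × 5720 = 337.

337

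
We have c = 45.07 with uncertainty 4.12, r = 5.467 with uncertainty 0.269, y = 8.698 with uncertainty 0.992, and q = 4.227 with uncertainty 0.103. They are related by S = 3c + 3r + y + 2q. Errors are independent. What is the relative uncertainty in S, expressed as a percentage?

7.36%

S is a linear combination, so absolute uncertainties add in quadrature:
  (3·δc)² = 153;  (3·δr)² = 0.651;  (δy)² = 0.984;  (2·δq)² = 0.0424
δS = √(154) = 12.4
S = 168.8, so δS/S = 12.4/168.8 = 0.0736.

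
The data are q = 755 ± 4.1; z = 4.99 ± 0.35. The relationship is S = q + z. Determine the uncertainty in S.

S is a linear combination, so absolute uncertainties add in quadrature:
  (δq)² = 16.8;  (δz)² = 0.122
δS = √(16.9) = 4.11

4.11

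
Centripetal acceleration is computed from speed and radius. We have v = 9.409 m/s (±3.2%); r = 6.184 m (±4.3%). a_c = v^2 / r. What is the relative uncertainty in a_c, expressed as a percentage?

Since a_c is a product/quotient, work with relative uncertainties:
  (2·δv/v)² = (2×0.0320)² = 0.00410;  (-1·δr/r)² = (-1×0.0430)² = 0.00185
δa_c/a_c = √(0.00594) = 0.0771

7.71%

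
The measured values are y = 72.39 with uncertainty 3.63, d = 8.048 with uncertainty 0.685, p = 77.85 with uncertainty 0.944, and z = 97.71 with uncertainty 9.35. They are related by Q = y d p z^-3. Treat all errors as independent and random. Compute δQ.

0.0148

For a monomial Q ∝ y, d, p, z^-3, fractional errors add in quadrature:
  (1·δy/y)² = (1×0.0501)² = 0.00251;  (1·δd/d)² = (1×0.0851)² = 0.00724;  (1·δp/p)² = (1×0.0121)² = 0.000147;  (-3·δz/z)² = (-3×0.0957)² = 0.0824
δQ/Q = √(0.0923) = 0.304
Q = 0.04862, so δQ = 0.304 × 0.04862 = 0.0148.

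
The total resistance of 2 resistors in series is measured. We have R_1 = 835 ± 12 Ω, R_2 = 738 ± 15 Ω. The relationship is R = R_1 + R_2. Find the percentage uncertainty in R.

1.22%

Absolute uncertainties add in quadrature for a linear combination:
  (δR_1)² = 144;  (δR_2)² = 225
δR = √(369) = 19.2 Ω
R = 1570 Ω, so δR/R = 19.2/1570 = 0.0122.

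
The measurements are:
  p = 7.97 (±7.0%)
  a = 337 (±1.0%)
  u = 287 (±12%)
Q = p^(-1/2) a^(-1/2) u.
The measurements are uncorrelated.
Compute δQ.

Q is a product of powers, so relative uncertainties combine in quadrature:
  (−½·δp/p)² = (-0.5×0.0700)² = 0.00123;  (−½·δa/a)² = (-0.5×0.0100)² = 2.5e-05;  (1·δu/u)² = (1×0.120)² = 0.0144
δQ/Q = √(0.0157) = 0.125
Q = 5.54, so δQ = 0.125 × 5.54 = 0.693.

0.693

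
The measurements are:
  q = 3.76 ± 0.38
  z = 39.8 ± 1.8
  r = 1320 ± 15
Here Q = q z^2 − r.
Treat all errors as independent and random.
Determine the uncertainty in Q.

Let p = q·z^2 = 5960. δp/p = √((1·δq/q)² + (2·δz/z)²) = √(0.0102 + 0.00818) = 0.136, so δp = 808.
Q = p − r: δQ = √(δp² + δr²) = √(6.53e+05 + 225) = 808

808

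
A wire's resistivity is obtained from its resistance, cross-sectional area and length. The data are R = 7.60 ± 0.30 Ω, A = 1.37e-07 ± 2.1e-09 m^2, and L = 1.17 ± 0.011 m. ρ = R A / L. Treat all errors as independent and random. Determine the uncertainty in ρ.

3.86e-08 Ω·m

Products/powers → add relative errors in quadrature, weighted by exponent:
  (1·δR/R)² = (1×0.0395)² = 0.00156;  (1·δA/A)² = (1×0.0153)² = 0.000235;  (-1·δL/L)² = (-1×0.00940)² = 8.84e-05
δρ/ρ = √(0.00188) = 0.0434
ρ = 8.9e-07 Ω·m, so δρ = 0.0434 × 8.9e-07 = 3.86e-08 Ω·m.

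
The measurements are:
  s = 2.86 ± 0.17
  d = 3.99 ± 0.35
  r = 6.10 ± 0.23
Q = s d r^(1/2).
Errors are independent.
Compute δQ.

3.03

Each factor contributes (exponent × relative error)² to (δQ/Q)²:
  (1·δs/s)² = (1×0.0594)² = 0.00353;  (1·δd/d)² = (1×0.0877)² = 0.00769;  (½·δr/r)² = (0.5×0.0377)² = 0.000355
δQ/Q = √(0.0116) = 0.108
Q = 28.2, so δQ = 0.108 × 28.2 = 3.03.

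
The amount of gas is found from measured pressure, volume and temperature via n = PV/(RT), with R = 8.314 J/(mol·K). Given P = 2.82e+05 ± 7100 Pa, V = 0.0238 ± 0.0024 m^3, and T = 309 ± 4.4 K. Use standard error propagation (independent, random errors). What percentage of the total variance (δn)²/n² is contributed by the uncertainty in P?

5.76%

(δn/n)² = (1·δP/P)² + (1·δV/V)² + (-1·δT/T)²
  P term: (1×0.0252)² = 0.000634
  V term: (1×0.101)² = 0.0102
  T term: (-1×0.0142)² = 0.000203
Total = 0.0110. Share from P = 0.000634/0.0110 = 0.0576.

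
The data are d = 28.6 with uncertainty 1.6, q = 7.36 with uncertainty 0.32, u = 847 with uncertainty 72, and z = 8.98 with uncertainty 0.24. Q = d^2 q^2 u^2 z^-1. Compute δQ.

7.89e+08

Since Q is a product/quotient, work with relative uncertainties:
  (2·δd/d)² = (2×0.0559)² = 0.0125;  (2·δq/q)² = (2×0.0435)² = 0.00756;  (2·δu/u)² = (2×0.0850)² = 0.0289;  (-1·δz/z)² = (-1×0.0267)² = 0.000714
δQ/Q = √(0.0497) = 0.223
Q = 3.54e+09, so δQ = 0.223 × 3.54e+09 = 7.89e+08.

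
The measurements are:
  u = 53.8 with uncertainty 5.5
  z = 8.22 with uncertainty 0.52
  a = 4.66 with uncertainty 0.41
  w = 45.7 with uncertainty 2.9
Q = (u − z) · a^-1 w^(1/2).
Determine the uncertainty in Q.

10.1

Let h = u − z = 45.6. δh = √(δu² + δz²) = √(30.2 + 0.270) = 5.52, so δh/h = 0.121.
Q is then a monomial in h, a, w:
δQ/Q = √((δh/h)² + (-1·δa/a)² + (½·δw/w)²) = √(0.0147 + 0.00774 + 0.00101) = 0.153
Q = 66.1, so δQ = 0.153 × 66.1 = 10.1.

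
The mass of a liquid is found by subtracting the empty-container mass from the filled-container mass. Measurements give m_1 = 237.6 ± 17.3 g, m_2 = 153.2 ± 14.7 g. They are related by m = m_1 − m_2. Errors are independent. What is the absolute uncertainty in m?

m is a linear combination, so absolute uncertainties add in quadrature:
  (δm_1)² = 299;  (δm_2)² = 216
δm = √(515) = 22.7 g

22.7 g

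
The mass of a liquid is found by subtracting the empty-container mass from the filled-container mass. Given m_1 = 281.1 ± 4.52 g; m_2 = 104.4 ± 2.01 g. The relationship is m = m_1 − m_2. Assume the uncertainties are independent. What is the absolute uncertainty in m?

m is a linear combination, so absolute uncertainties add in quadrature:
  (δm_1)² = 20.4;  (δm_2)² = 4.04
δm = √(24.5) = 4.95 g

4.95 g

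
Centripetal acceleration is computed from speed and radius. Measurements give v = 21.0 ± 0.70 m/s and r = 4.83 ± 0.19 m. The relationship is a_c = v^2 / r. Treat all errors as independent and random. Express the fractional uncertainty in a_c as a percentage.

7.74%

Products/powers → add relative errors in quadrature, weighted by exponent:
  (2·δv/v)² = (2×0.0333)² = 0.00444;  (-1·δr/r)² = (-1×0.0393)² = 0.00155
δa_c/a_c = √(0.00599) = 0.0774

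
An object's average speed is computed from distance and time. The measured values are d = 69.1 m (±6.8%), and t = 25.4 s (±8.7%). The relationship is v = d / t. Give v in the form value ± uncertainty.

2.72 ± 0.300 m/s

Each factor contributes (exponent × relative error)² to (δv/v)²:
  (1·δd/d)² = (1×0.0680)² = 0.00462;  (-1·δt/t)² = (-1×0.0870)² = 0.00757
δv/v = √(0.0122) = 0.110
v = 2.72 m/s, so δv = 0.110 × 2.72 = 0.300 m/s.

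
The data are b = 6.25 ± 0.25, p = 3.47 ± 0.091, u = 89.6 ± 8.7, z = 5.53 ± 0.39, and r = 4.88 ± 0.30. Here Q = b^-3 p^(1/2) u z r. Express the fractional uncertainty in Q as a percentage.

For a monomial Q ∝ b^-3, p^(1/2), u, z, r, fractional errors add in quadrature:
  (-3·δb/b)² = (-3×0.0400)² = 0.0144;  (½·δp/p)² = (0.5×0.0262)² = 0.000172;  (1·δu/u)² = (1×0.0971)² = 0.00943;  (1·δz/z)² = (1×0.0705)² = 0.00497;  (1·δr/r)² = (1×0.0615)² = 0.00378
δQ/Q = √(0.0328) = 0.181

18.1%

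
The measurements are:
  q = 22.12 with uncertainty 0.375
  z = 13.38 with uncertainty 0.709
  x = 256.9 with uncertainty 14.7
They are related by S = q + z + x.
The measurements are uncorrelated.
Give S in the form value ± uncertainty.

292.4 ± 14.7

For a sum/difference, combine absolute errors in quadrature:
  (δq)² = 0.141;  (δz)² = 0.503;  (δx)² = 216
δS = √(217) = 14.7
S = 292.4.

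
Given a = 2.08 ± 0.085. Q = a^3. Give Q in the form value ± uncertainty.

9.00 ± 1.10

Q ∝ a^3, so δQ/Q = |3| · δa/a = 3 × 0.0409 = 0.123.
Q = 9.00, so δQ = 0.123 × 9.00 = 1.10.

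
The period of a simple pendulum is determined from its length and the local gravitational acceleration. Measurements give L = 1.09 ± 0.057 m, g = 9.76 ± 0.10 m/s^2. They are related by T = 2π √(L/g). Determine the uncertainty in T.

0.0559 s

T is a product of powers, so relative uncertainties combine in quadrature:
  (½·δL/L)² = (0.5×0.0523)² = 0.000684;  (−½·δg/g)² = (-0.5×0.0102)² = 2.62e-05
δT/T = √(0.000710) = 0.0266
T = 2.10 s, so δT = 0.0266 × 2.10 = 0.0559 s.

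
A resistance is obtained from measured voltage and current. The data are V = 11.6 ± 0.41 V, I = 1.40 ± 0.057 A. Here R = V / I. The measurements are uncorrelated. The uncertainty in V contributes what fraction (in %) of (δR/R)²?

(δR/R)² = (1·δV/V)² + (-1·δI/I)²
  V term: (1×0.0353)² = 0.00125
  I term: (-1×0.0407)² = 0.00166
Total = 0.00291. Share from V = 0.00125/0.00291 = 0.430.

43.0%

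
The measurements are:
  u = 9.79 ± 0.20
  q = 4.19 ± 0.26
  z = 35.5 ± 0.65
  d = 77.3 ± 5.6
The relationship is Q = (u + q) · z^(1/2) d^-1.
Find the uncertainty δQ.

0.0826

Let w = u + q = 14.0. δw = √(δu² + δq²) = √(0.0400 + 0.0676) = 0.328, so δw/w = 0.0235.
Q is then a monomial in w, z, d:
δQ/Q = √((δw/w)² + (½·δz/z)² + (-1·δd/d)²) = √(0.000551 + 8.38e-05 + 0.00525) = 0.0767
Q = 1.08, so δQ = 0.0767 × 1.08 = 0.0826.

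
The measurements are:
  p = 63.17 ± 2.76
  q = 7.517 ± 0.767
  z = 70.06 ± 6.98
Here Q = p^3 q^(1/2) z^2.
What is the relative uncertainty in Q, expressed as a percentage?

24.4%

For a monomial Q ∝ p^3, q^(1/2), z^2, fractional errors add in quadrature:
  (3·δp/p)² = (3×0.0437)² = 0.0172;  (½·δq/q)² = (0.5×0.102)² = 0.00260;  (2·δz/z)² = (2×0.0996)² = 0.0397
δQ/Q = √(0.0595) = 0.244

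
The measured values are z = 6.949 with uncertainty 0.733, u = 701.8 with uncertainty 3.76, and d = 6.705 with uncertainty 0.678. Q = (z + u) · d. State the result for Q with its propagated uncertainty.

Let w = z + u = 708.7. δw = √(δz² + δu²) = √(0.537 + 14.1) = 3.83, so δw/w = 0.00540.
Q is then a monomial in w, d:
δQ/Q = √((δw/w)² + (1·δd/d)²) = √(2.92e-05 + 0.0102) = 0.101
Q = 4752, so δQ = 0.101 × 4752 = 481.

4752 ± 481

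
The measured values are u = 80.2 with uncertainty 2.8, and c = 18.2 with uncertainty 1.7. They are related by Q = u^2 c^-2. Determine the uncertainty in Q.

Each factor contributes (exponent × relative error)² to (δQ/Q)²:
  (2·δu/u)² = (2×0.0349)² = 0.00488;  (-2·δc/c)² = (-2×0.0934)² = 0.0349
δQ/Q = √(0.0398) = 0.199
Q = 19.4, so δQ = 0.199 × 19.4 = 3.87.

3.87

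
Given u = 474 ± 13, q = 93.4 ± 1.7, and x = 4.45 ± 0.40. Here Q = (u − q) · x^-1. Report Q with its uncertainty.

Let w = u − q = 381. δw = √(δu² + δq²) = √(169 + 2.89) = 13.1, so δw/w = 0.0344.
Q is then a monomial in w, x:
δQ/Q = √((δw/w)² + (-1·δx/x)²) = √(0.00119 + 0.00808) = 0.0963
Q = 85.5, so δQ = 0.0963 × 85.5 = 8.23.

85.5 ± 8.23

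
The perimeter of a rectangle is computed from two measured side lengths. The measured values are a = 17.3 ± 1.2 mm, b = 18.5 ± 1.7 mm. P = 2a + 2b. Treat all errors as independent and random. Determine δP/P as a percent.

5.81%

Each term contributes (cᵢ δxᵢ)² to (δP)²:
  (2·δa)² = 5.76;  (2·δb)² = 11.6
δP = √(17.3) = 4.16 mm
P = 71.6 mm, so δP/P = 4.16/71.6 = 0.0581.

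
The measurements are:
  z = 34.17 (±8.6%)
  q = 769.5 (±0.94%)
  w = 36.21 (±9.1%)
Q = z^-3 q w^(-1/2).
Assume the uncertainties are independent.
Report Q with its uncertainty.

Q is a product of powers, so relative uncertainties combine in quadrature:
  (-3·δz/z)² = (-3×0.0860)² = 0.0666;  (1·δq/q)² = (1×0.00940)² = 8.84e-05;  (−½·δw/w)² = (-0.5×0.0910)² = 0.00207
δQ/Q = √(0.0687) = 0.262
Q = 0.003205, so δQ = 0.262 × 0.003205 = 0.000840.

0.003205 ± 0.000840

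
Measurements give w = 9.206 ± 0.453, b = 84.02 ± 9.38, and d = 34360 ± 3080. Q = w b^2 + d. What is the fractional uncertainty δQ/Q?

Let p = w·b^2 = 64990. δp/p = √((1·δw/w)² + (2·δb/b)²) = √(0.00242 + 0.0499) = 0.229, so δp = 14900.
Q = p + d: δQ = √(δp² + δd²) = √(2.21e+08 + 9.49e+06) = 15200
Q = 99350, so δQ/Q = 15200/99350 = 0.153.

0.153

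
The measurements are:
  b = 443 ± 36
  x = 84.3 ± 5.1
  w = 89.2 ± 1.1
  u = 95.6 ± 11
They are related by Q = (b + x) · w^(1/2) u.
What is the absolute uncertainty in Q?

63900

Let h = b + x = 527. δh = √(δb² + δx²) = √(1300 + 26.0) = 36.4, so δh/h = 0.0690.
Q is then a monomial in h, w, u:
δQ/Q = √((δh/h)² + (½·δw/w)² + (1·δu/u)²) = √(0.00475 + 3.8e-05 + 0.0132) = 0.134
Q = 4.76e+05, so δQ = 0.134 × 4.76e+05 = 63900.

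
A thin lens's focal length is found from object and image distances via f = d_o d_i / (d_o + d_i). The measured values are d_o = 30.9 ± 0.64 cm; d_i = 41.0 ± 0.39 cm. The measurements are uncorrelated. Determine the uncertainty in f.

∂f/∂d_o = (d_i/(d_o+d_i))² = 0.325;  ∂f/∂d_i = (d_o/(d_o+d_i))² = 0.185
δf = √((∂f/∂d_o · δd_o)² + (∂f/∂d_i · δd_i)²) = √(0.0433 + 0.00519) = 0.220 cm

0.220 cm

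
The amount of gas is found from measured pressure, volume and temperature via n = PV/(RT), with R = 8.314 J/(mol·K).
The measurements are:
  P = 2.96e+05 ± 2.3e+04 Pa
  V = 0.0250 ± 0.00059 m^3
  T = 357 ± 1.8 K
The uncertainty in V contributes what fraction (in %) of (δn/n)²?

(δn/n)² = (1·δP/P)² + (1·δV/V)² + (-1·δT/T)²
  P term: (1×0.0777)² = 0.00604
  V term: (1×0.0236)² = 0.000557
  T term: (-1×0.00504)² = 2.54e-05
Total = 0.00662. Share from V = 0.000557/0.00662 = 0.0841.

8.41%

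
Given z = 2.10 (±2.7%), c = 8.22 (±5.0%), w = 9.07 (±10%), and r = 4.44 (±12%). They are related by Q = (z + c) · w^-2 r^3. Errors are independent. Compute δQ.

Let u = z + c = 10.3. δu = √(δz² + δc²) = √(0.00321 + 0.169) = 0.415, so δu/u = 0.0402.
Q is then a monomial in u, w, r:
δQ/Q = √((δu/u)² + (-2·δw/w)² + (3·δr/r)²) = √(0.00162 + 0.0400 + 0.130) = 0.414
Q = 11.0, so δQ = 0.414 × 11.0 = 4.54.

4.54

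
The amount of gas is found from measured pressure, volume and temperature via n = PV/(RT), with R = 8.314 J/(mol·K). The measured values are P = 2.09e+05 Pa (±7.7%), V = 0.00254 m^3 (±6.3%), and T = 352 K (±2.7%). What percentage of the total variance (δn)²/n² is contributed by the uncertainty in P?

55.8%

(δn/n)² = (1·δP/P)² + (1·δV/V)² + (-1·δT/T)²
  P term: (1×0.0770)² = 0.00593
  V term: (1×0.0630)² = 0.00397
  T term: (-1×0.0270)² = 0.000729
Total = 0.0106. Share from P = 0.00593/0.0106 = 0.558.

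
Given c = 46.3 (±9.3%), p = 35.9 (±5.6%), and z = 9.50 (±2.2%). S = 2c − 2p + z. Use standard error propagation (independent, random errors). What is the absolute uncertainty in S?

Absolute uncertainties add in quadrature for a linear combination:
  (2·δc)² = 74.2;  (2·δp)² = 16.2;  (δz)² = 0.0437
δS = √(90.4) = 9.51

9.51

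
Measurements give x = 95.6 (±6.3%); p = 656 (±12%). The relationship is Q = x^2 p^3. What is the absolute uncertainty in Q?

Products/powers → add relative errors in quadrature, weighted by exponent:
  (2·δx/x)² = (2×0.0630)² = 0.0159;  (3·δp/p)² = (3×0.120)² = 0.130
δQ/Q = √(0.145) = 0.381
Q = 2.58e+12, so δQ = 0.381 × 2.58e+12 = 9.84e+11.

9.84e+11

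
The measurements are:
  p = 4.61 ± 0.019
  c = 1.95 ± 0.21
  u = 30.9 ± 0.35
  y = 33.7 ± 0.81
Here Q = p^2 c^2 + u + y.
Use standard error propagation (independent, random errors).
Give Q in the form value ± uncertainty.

Let w = p^2·c^2 = 80.8. δw/w = √((2·δp/p)² + (2·δc/c)²) = √(6.79e-05 + 0.0464) = 0.216, so δw = 17.4.
Q = w + u + y: δQ = √(δw² + δu² + δy²) = √(303 + 0.122 + 0.656) = 17.4
Q = 145.

145 ± 17.4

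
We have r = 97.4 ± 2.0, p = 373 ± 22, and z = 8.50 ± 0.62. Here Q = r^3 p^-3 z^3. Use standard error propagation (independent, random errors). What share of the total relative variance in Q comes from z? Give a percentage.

(δQ/Q)² = (3·δr/r)² + (-3·δp/p)² + (3·δz/z)²
  r term: (3×0.0205)² = 0.00379
  p term: (-3×0.0590)² = 0.0313
  z term: (3×0.0729)² = 0.0479
Total = 0.0830. Share from z = 0.0479/0.0830 = 0.577.

57.7%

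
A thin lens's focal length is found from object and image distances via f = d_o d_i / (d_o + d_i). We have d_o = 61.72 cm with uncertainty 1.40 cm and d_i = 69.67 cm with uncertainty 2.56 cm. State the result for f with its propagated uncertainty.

32.73 ± 0.689 cm

∂f/∂d_o = (d_i/(d_o+d_i))² = 0.281;  ∂f/∂d_i = (d_o/(d_o+d_i))² = 0.221
δf = √((∂f/∂d_o · δd_o)² + (∂f/∂d_i · δd_i)²) = √(0.155 + 0.319) = 0.689 cm
f = 32.73 cm.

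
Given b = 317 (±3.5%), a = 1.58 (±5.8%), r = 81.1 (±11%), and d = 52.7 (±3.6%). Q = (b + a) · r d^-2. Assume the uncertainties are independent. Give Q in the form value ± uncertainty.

9.30 ± 1.27

Let u = b + a = 319. δu = √(δb² + δa²) = √(123 + 0.00840) = 11.1, so δu/u = 0.0348.
Q is then a monomial in u, r, d:
δQ/Q = √((δu/u)² + (1·δr/r)² + (-2·δd/d)²) = √(0.00121 + 0.0121 + 0.00518) = 0.136
Q = 9.30, so δQ = 0.136 × 9.30 = 1.27.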